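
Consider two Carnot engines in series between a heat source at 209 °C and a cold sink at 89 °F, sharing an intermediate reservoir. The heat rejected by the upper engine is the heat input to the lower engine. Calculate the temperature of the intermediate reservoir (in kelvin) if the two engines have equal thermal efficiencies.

T_m ≈ 383.4 K

T_H = 209 °C → 209 + 273.15 = 482.15 K.
T_C = 89 °F → (89 − 32) × 5/9 = 31.67 °C = 304.82 K.
Equal efficiencies require 1 − T_m/T_H = 1 − T_C/T_m, i.e. T_m/T_H = T_C/T_m, so T_m = √(T_H·T_C) = √(482.15 × 304.82) = 383.4 K.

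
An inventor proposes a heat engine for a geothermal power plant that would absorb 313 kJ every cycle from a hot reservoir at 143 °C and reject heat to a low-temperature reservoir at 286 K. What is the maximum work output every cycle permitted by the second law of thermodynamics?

T_H = 143 °C → 143 + 273.15 = 416.15 K.
By the Carnot theorem, η_max = 1 − T_C/T_H = 1 − 286.00/416.15 = 0.3127.
W_max = η_max · Q_H = 0.3127 × 313 = 97.9 kJ.

W_max ≈ 97.9 kJ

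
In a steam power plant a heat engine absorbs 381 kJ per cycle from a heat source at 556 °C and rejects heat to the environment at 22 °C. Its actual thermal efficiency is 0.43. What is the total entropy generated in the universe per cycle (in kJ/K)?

ΔS_univ ≈ 0.276 kJ/K

T_H = 556 °C → 556 + 273.15 = 829.15 K.
T_C = 22 °C → 22 + 273.15 = 295.15 K.
W = η·Q_H = 0.43 × 381 = 163.8 kJ, so Q_C = Q_H − W = 217.2 kJ.
Reservoir entropy changes: ΔS_H = −Q_H/T_H = −381/829.15 = -0.4595 kJ/K and ΔS_C = +Q_C/T_C = 217.2/295.15 = 0.7358 kJ/K.
ΔS_univ = −Q_H/T_H + Q_C/T_C = 0.276 kJ/K (> 0, since η = 0.43 < η_Carnot = 0.644).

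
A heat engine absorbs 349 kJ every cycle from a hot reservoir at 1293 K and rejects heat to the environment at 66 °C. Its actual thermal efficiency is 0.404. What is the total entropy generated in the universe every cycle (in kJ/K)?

T_C = 66 °C → 66 + 273.15 = 339.15 K.
W = η·Q_H = 0.404 × 349 = 141.0 kJ, so Q_C = Q_H − W = 208.0 kJ.
Entropy balance on the reservoirs: −Q_H/T_H = -0.2699 kJ/K, +Q_C/T_C = 0.6133 kJ/K.
ΔS_univ = −Q_H/T_H + Q_C/T_C = 0.343 kJ/K (> 0, since η = 0.404 < η_Carnot = 0.738).

ΔS_univ ≈ 0.343 kJ/K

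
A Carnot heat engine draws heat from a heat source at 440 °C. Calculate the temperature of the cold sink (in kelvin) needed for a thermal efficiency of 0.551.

T_H = 440 °C → 440 + 273.15 = 713.15 K.
From η = 1 − T_C/T_H, T_C = T_H·(1 − η) = 713.15 × (1 − 0.551) = 320 K.

T_C ≈ 320 K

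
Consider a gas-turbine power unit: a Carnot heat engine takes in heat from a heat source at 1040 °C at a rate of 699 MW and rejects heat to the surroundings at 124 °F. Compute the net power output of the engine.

T_H = 1040 °C → 1040 + 273.15 = 1313.15 K.
T_C = 124 °F → (124 − 32) × 5/9 = 51.11 °C = 324.26 K.
Since the cycle is reversible, η = 1 − T_C/T_H = 1 − 324.26/1313.15 = 0.7531.
W = η·Q_H = 0.7531 × 699 = 526 MW.

Ẇ ≈ 526 MW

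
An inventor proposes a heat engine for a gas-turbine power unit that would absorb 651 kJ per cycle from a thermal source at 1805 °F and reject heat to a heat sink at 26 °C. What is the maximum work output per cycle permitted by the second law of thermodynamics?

W_max ≈ 496 kJ

T_H = 1805 °F → (1805 − 32) × 5/9 = 985.00 °C = 1258.15 K.
T_C = 26 °C → 26 + 273.15 = 299.15 K.
By the Carnot theorem, η_max = 1 − T_C/T_H = 1 − 299.15/1258.15 = 0.7622.
W_max = η_max · Q_H = 0.7622 × 651 = 496 kJ.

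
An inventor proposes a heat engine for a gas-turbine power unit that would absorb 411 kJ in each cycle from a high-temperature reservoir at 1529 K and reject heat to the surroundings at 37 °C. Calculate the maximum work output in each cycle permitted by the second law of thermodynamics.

W_max ≈ 328 kJ

T_C = 37 °C → 37 + 273.15 = 310.15 K.
By the Carnot theorem, η_max = 1 − T_C/T_H = 1 − 310.15/1529.00 = 0.7972.
W_max = η_max · Q_H = 0.7972 × 411 = 328 kJ.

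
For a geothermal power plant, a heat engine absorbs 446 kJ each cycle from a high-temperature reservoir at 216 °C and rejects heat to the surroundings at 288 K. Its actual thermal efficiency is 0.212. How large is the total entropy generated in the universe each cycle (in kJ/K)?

ΔS_univ ≈ 0.3085 kJ/K

T_H = 216 °C → 216 + 273.15 = 489.15 K.
W = η·Q_H = 0.212 × 446 = 94.55 kJ, so Q_C = Q_H − W = 351.4 kJ.
The hot reservoir loses entropy Q_H/T_H = 446/489.15 = 0.9118 kJ/K; the cold reservoir gains Q_C/T_C = 351.4/288.00 = 1.220 kJ/K.
ΔS_univ = −Q_H/T_H + Q_C/T_C = 0.3085 kJ/K (> 0, since η = 0.212 < η_Carnot = 0.411).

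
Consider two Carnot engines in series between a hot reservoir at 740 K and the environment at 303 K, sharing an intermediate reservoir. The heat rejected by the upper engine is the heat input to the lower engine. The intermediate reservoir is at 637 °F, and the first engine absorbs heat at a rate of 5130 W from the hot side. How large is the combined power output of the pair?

Two reversible stages in series are equivalent to a single Carnot engine between T_H and T_C, so η_total = 1 − T_C/T_H = 1 − 303.00/740.00 = 0.5905.
W_total = η_total · Q_H = 0.5905 × 5130 = 3030 W.

Ẇ_total ≈ 3030 W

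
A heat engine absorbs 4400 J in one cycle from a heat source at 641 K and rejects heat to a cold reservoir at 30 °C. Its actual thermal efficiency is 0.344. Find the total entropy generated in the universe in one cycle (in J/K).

T_C = 30 °C → 30 + 273.15 = 303.15 K.
W = η·Q_H = 0.344 × 4400 = 1514 J, so Q_C = Q_H − W = 2886 J.
Entropy balance on the reservoirs: −Q_H/T_H = -6.864 J/K, +Q_C/T_C = 9.521 J/K.
ΔS_univ = −Q_H/T_H + Q_C/T_C = 2.66 J/K (> 0, since η = 0.344 < η_Carnot = 0.527).

ΔS_univ ≈ 2.66 J/K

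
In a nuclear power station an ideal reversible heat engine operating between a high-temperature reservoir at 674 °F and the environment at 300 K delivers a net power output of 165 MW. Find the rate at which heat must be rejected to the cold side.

T_H = 674 °F → (674 − 32) × 5/9 = 356.67 °C = 629.82 K.
The Carnot efficiency is η = 1 − T_C/T_H = 1 − 300.00/629.82 = 0.5237.
Since Q_C/Q_H = T_C/T_H and Q_H = W/η, Q_C = W·T_C/(T_H − T_C) = 165 × 300.00/329.82 = 150 MW.

Q̇_C ≈ 150 MW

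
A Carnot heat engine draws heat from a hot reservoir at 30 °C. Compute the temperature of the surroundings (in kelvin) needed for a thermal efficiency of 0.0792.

T_C ≈ 279 K

T_H = 30 °C → 30 + 273.15 = 303.15 K.
From η = 1 − T_C/T_H, T_C = T_H·(1 − η) = 303.15 × (1 − 0.0792) = 279 K.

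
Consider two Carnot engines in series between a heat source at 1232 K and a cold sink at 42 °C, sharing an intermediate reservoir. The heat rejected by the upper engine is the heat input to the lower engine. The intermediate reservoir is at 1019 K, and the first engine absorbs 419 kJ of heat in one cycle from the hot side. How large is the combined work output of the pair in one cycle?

W_total ≈ 312 kJ

T_C = 42 °C → 42 + 273.15 = 315.15 K.
Two reversible stages in series are equivalent to a single Carnot engine between T_H and T_C, so η_total = 1 − T_C/T_H = 1 − 315.15/1232.00 = 0.7442.
W_total = η_total · Q_H = 0.7442 × 419 = 312 kJ.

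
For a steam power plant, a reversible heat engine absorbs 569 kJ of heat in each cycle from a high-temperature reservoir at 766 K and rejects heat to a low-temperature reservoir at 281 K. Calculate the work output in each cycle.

W ≈ 360 kJ

Since the cycle is reversible, η = 1 − T_C/T_H = 1 − 281.00/766.00 = 0.6332.
W = η·Q_H = 0.6332 × 569 = 360 kJ.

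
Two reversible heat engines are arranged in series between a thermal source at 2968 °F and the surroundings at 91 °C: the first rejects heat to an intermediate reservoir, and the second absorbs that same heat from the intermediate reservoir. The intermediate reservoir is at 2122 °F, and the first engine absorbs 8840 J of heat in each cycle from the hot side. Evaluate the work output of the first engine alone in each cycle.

T_H = 2968 °F → (2968 − 32) × 5/9 = 1631.11 °C = 1904.26 K.
T_C = 91 °C → 91 + 273.15 = 364.15 K.
T_m = 2122 °F → (2122 − 32) × 5/9 = 1161.11 °C = 1434.26 K.
First-stage efficiency η₁ = 1 − T_m/T_H = 1 − 1434.26/1904.26 = 0.2468.
W₁ = η₁·Q_H = 0.2468 × 8840 = 2180 J.

W₁ ≈ 2180 J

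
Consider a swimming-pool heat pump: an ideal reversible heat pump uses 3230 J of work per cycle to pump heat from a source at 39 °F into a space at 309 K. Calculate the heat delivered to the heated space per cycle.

Q_H ≈ 31200 J

T_C = 39 °F → (39 − 32) × 5/9 = 3.89 °C = 277.04 K.
Reversible heating COP: COP_HP = T_H/(T_H − T_C) = 309.00/31.96 = 9.6680.
Q_H = COP_HP · W = 9.6680 × 3230 = 31200 J.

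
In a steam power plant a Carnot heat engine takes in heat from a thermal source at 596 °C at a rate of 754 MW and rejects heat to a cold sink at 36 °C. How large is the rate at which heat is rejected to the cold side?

T_H = 596 °C → 596 + 273.15 = 869.15 K.
T_C = 36 °C → 36 + 273.15 = 309.15 K.
For a reversible engine, η = 1 − T_C/T_H = 1 − 309.15/869.15 = 0.6443.
For a reversible cycle Q_C/Q_H = T_C/T_H, so Q_C = 754 × 309.15/869.15 = 268 MW.

Q̇_C ≈ 268 MW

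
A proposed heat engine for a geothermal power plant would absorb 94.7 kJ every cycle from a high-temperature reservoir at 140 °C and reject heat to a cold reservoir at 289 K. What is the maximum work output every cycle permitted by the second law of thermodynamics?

W_max ≈ 28.46 kJ

T_H = 140 °C → 140 + 273.15 = 413.15 K.
No engine can exceed the Carnot limit: η_max = 1 − T_C/T_H = 1 − 289.00/413.15 = 0.3005.
W_max = η_max · Q_H = 0.3005 × 94.7 = 28.46 kJ.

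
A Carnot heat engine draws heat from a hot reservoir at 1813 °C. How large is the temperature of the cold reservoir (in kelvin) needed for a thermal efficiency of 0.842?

T_C ≈ 329.6 K

T_H = 1813 °C → 1813 + 273.15 = 2086.15 K.
From η = 1 − T_C/T_H, T_C = T_H·(1 − η) = 2086.15 × (1 − 0.842) = 329.6 K.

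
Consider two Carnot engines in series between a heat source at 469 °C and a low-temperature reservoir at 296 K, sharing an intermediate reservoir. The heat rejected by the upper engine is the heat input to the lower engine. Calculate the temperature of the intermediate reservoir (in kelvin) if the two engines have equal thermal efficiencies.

T_m ≈ 468.7 K

T_H = 469 °C → 469 + 273.15 = 742.15 K.
Equal efficiencies require 1 − T_m/T_H = 1 − T_C/T_m, i.e. T_m/T_H = T_C/T_m, so T_m = √(T_H·T_C) = √(742.15 × 296.00) = 468.7 K.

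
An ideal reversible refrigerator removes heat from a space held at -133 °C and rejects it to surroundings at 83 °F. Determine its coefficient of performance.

T_H = 83 °F → (83 − 32) × 5/9 = 28.33 °C = 301.48 K.
T_C = -133 °C → -133 + 273.15 = 140.15 K.
Carnot COP: COP_R = T_C/(T_H − T_C) = 140.15/(301.48 − 140.15) = 0.869.

COP_R ≈ 0.869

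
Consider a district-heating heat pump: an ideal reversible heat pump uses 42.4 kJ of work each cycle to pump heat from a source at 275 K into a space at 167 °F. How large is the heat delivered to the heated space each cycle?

T_H = 167 °F → (167 − 32) × 5/9 = 75.00 °C = 348.15 K.
COP_HP = T_H/(T_H − T_C) = 348.15/73.15 = 4.7594.
Q_H = COP_HP · W = 4.7594 × 42.4 = 202 kJ.

Q_H ≈ 202 kJ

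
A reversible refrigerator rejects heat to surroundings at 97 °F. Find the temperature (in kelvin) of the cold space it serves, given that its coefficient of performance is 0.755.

T_C ≈ 133 K

T_H = 97 °F → (97 − 32) × 5/9 = 36.11 °C = 309.26 K.
COP_R = T_C/(T_H − T_C) ⇒ T_C = T_H·COP_R/(1 + COP_R) = 309.26 × 0.755/(1 + 0.755) = 133 K.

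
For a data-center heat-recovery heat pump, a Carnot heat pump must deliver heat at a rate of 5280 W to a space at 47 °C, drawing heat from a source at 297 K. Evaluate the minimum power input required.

T_H = 47 °C → 47 + 273.15 = 320.15 K.
COP_HP = T_H/(T_H − T_C) = 320.15/23.15 = 13.8294.
W = Q_H/COP_HP = 5280/13.8294 = 382 W.

Ẇ_in ≈ 382 W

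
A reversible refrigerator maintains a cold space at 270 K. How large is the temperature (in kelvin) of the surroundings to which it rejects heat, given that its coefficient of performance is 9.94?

T_H ≈ 297 K

COP_R = T_C/(T_H − T_C) ⇒ T_H = T_C·(1 + 1/COP_R) = 270.00 × (1 + 1/9.94) = 297 K.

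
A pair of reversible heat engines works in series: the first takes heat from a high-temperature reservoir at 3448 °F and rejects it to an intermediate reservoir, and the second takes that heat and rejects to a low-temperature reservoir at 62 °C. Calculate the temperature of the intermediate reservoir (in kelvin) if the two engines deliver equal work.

T_m ≈ 1250 K

T_H = 3448 °F → (3448 − 32) × 5/9 = 1897.78 °C = 2170.93 K.
T_C = 62 °C → 62 + 273.15 = 335.15 K.
For reversible stages Q_m = Q_H·(T_m/T_H). Setting W₁ = Q_H(1 − T_m/T_H) equal to W₂ = Q_m(1 − T_C/T_m) = Q_H·(T_m − T_C)/T_H gives T_H − T_m = T_m − T_C, so T_m = (T_H + T_C)/2 = (2170.93 + 335.15)/2 = 1250 K.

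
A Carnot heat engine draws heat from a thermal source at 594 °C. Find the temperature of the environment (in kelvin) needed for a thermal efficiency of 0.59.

T_H = 594 °C → 594 + 273.15 = 867.15 K.
From η = 1 − T_C/T_H, T_C = T_H·(1 − η) = 867.15 × (1 − 0.59) = 356 K.

T_C ≈ 356 K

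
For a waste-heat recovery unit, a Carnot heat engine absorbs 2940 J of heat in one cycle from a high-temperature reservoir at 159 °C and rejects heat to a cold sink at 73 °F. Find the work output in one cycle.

W ≈ 927 J

T_H = 159 °C → 159 + 273.15 = 432.15 K.
T_C = 73 °F → (73 − 32) × 5/9 = 22.78 °C = 295.93 K.
For a reversible engine, η = 1 − T_C/T_H = 1 − 295.93/432.15 = 0.3152.
W = η·Q_H = 0.3152 × 2940 = 927 J.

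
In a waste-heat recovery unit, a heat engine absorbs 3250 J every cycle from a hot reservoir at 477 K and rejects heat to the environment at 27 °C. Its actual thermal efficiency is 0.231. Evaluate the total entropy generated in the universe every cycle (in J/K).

ΔS_univ ≈ 1.51 J/K

T_C = 27 °C → 27 + 273.15 = 300.15 K.
W = η·Q_H = 0.231 × 3250 = 750.8 J, so Q_C = Q_H − W = 2499 J.
Reservoir entropy changes: ΔS_H = −Q_H/T_H = −3250/477.00 = -6.813 J/K and ΔS_C = +Q_C/T_C = 2499/300.15 = 8.327 J/K.
ΔS_univ = −Q_H/T_H + Q_C/T_C = 1.51 J/K (> 0, since η = 0.231 < η_Carnot = 0.371).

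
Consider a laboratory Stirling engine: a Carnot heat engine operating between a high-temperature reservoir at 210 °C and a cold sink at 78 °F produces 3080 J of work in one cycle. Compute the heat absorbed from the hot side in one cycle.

T_H = 210 °C → 210 + 273.15 = 483.15 K.
T_C = 78 °F → (78 − 32) × 5/9 = 25.56 °C = 298.71 K.
η_rev = 1 − T_C/T_H = 1 − 298.71/483.15 = 0.3818.
Q_H = W/η = 3080/0.3818 = 8070 J.

Q_H ≈ 8070 J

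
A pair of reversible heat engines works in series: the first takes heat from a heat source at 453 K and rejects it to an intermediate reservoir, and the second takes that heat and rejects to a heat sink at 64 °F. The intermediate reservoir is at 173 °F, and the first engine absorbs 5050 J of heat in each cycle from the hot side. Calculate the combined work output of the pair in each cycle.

W_total ≈ 1810 J

T_C = 64 °F → (64 − 32) × 5/9 = 17.78 °C = 290.93 K.
Two reversible stages in series are equivalent to a single Carnot engine between T_H and T_C, so η_total = 1 − T_C/T_H = 1 − 290.93/453.00 = 0.3578.
W_total = η_total · Q_H = 0.3578 × 5050 = 1810 J.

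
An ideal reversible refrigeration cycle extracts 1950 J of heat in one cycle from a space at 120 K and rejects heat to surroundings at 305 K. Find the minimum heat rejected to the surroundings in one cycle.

Q_H ≈ 4960 J

For a reversible cycle Q_H/Q_C = T_H/T_C, so Q_H = Q_C·T_H/T_C = 1950 × 305.00/120.00 = 4960 J.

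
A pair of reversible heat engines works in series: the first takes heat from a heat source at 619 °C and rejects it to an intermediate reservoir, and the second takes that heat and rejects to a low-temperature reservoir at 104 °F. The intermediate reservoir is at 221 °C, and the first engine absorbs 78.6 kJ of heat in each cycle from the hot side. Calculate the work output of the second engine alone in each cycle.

W₂ ≈ 15.9 kJ

T_H = 619 °C → 619 + 273.15 = 892.15 K.
T_C = 104 °F → (104 − 32) × 5/9 = 40.00 °C = 313.15 K.
T_m = 221 °C → 221 + 273.15 = 494.15 K.
Heat entering the second stage: Q_m = Q_H·(T_m/T_H) = 78.6 × 494.15/892.15 = 43.5 kJ.
Second-stage efficiency η₂ = 1 − T_C/T_m = 1 − 313.15/494.15 = 0.3663, so W₂ = η₂·Q_m = 15.9 kJ.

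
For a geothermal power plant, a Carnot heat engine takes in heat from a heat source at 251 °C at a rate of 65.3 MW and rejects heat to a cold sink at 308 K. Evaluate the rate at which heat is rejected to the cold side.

T_H = 251 °C → 251 + 273.15 = 524.15 K.
Carnot efficiency: η = 1 − T_C/T_H = 1 − 308.00/524.15 = 0.4124.
For a reversible cycle Q_C/Q_H = T_C/T_H, so Q_C = 65.3 × 308.00/524.15 = 38.4 MW.

Q̇_C ≈ 38.4 MW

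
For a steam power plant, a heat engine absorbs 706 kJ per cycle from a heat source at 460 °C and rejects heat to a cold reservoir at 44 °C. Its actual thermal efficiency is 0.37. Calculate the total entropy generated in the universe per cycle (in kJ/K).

ΔS_univ ≈ 0.439 kJ/K

T_H = 460 °C → 460 + 273.15 = 733.15 K.
T_C = 44 °C → 44 + 273.15 = 317.15 K.
W = η·Q_H = 0.37 × 706 = 261.2 kJ, so Q_C = Q_H − W = 444.8 kJ.
Entropy balance on the reservoirs: −Q_H/T_H = -0.9630 kJ/K, +Q_C/T_C = 1.402 kJ/K.
ΔS_univ = −Q_H/T_H + Q_C/T_C = 0.439 kJ/K (> 0, since η = 0.37 < η_Carnot = 0.567).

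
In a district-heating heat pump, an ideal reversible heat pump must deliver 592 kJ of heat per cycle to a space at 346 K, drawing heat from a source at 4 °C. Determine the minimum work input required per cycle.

T_C = 4 °C → 4 + 273.15 = 277.15 K.
COP_HP = T_H/(T_H − T_C) = 346.00/68.85 = 5.0254.
W = Q_H/COP_HP = 592/5.0254 = 118 kJ.

W_in ≈ 118 kJ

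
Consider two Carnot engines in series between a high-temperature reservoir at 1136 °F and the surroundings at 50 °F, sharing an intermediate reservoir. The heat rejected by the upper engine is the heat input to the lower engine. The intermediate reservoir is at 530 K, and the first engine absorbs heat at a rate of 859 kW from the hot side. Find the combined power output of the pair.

Ẇ_total ≈ 585 kW

T_H = 1136 °F → (1136 − 32) × 5/9 = 613.33 °C = 886.48 K.
T_C = 50 °F → (50 − 32) × 5/9 = 10.00 °C = 283.15 K.
Two reversible stages in series are equivalent to a single Carnot engine between T_H and T_C, so η_total = 1 − T_C/T_H = 1 − 283.15/886.48 = 0.6806.
W_total = η_total · Q_H = 0.6806 × 859 = 585 kW.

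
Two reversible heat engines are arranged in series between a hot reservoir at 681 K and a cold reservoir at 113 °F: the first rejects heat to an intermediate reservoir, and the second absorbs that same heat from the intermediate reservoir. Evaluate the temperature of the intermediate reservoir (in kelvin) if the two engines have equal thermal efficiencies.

T_m ≈ 465.5 K

T_C = 113 °F → (113 − 32) × 5/9 = 45.00 °C = 318.15 K.
Equal efficiencies require 1 − T_m/T_H = 1 − T_C/T_m, i.e. T_m/T_H = T_C/T_m, so T_m = √(T_H·T_C) = √(681.00 × 318.15) = 465.5 K.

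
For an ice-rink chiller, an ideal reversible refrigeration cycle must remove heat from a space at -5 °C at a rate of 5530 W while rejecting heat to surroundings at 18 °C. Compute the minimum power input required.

Ẇ_in ≈ 474 W

T_H = 18 °C → 18 + 273.15 = 291.15 K.
T_C = -5 °C → -5 + 273.15 = 268.15 K.
Carnot COP: COP_R = T_C/(T_H − T_C) = 268.15/23.00 = 11.6587.
W = Q_C/COP_R = 5530/11.6587 = 474 W.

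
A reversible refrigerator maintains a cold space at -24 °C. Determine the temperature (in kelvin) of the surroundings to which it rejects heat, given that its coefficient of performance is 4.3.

T_C = -24 °C → -24 + 273.15 = 249.15 K.
COP_R = T_C/(T_H − T_C) ⇒ T_H = T_C·(1 + 1/COP_R) = 249.15 × (1 + 1/4.3) = 307 K.

T_H ≈ 307 K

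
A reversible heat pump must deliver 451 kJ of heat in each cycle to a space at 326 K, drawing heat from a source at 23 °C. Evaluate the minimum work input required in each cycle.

W_in ≈ 41.3 kJ

T_C = 23 °C → 23 + 273.15 = 296.15 K.
The Carnot heat-pump COP is COP_HP = T_H/(T_H − T_C) = 326.00/29.85 = 10.9213.
W = Q_H/COP_HP = 451/10.9213 = 41.3 kJ.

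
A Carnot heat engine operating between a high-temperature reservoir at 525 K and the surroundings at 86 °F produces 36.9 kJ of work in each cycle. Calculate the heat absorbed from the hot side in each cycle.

Q_H ≈ 87.32 kJ

T_C = 86 °F → (86 − 32) × 5/9 = 30.00 °C = 303.15 K.
Since the cycle is reversible, η = 1 − T_C/T_H = 1 − 303.15/525.00 = 0.4226.
Q_H = W/η = 36.9/0.4226 = 87.32 kJ.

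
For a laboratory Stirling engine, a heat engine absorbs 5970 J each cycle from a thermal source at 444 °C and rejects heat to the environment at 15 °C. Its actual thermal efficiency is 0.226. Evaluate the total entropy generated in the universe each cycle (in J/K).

T_H = 444 °C → 444 + 273.15 = 717.15 K.
T_C = 15 °C → 15 + 273.15 = 288.15 K.
W = η·Q_H = 0.226 × 5970 = 1349 J, so Q_C = Q_H − W = 4621 J.
Entropy balance on the reservoirs: −Q_H/T_H = -8.325 J/K, +Q_C/T_C = 16.04 J/K.
ΔS_univ = −Q_H/T_H + Q_C/T_C = 7.71 J/K (> 0, since η = 0.226 < η_Carnot = 0.598).

ΔS_univ ≈ 7.71 J/K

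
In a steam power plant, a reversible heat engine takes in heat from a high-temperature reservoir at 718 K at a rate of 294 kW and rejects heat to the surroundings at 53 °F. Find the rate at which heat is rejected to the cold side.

T_C = 53 °F → (53 − 32) × 5/9 = 11.67 °C = 284.82 K.
Since the cycle is reversible, η = 1 − T_C/T_H = 1 − 284.82/718.00 = 0.6033.
For a reversible cycle Q_C/Q_H = T_C/T_H, so Q_C = 294 × 284.82/718.00 = 116.6 kW.

Q̇_C ≈ 116.6 kW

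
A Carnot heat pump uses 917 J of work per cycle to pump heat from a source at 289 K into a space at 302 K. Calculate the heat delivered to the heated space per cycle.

Q_H ≈ 21300 J

For a reversible heat pump, COP_HP = T_H/(T_H − T_C) = 302.00/13.00 = 23.2308.
Q_H = COP_HP · W = 23.2308 × 917 = 21300 J.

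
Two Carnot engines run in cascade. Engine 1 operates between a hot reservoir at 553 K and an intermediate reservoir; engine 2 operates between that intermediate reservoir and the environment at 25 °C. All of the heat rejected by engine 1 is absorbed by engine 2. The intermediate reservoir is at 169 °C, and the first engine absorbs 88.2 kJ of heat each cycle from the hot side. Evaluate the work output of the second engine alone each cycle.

T_C = 25 °C → 25 + 273.15 = 298.15 K.
T_m = 169 °C → 169 + 273.15 = 442.15 K.
Heat entering the second stage: Q_m = Q_H·(T_m/T_H) = 88.2 × 442.15/553.00 = 70.5 kJ.
Second-stage efficiency η₂ = 1 − T_C/T_m = 1 − 298.15/442.15 = 0.3257, so W₂ = η₂·Q_m = 23.0 kJ.

W₂ ≈ 23.0 kJ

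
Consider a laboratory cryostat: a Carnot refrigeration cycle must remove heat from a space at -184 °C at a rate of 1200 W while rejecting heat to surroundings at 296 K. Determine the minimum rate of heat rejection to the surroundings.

T_C = -184 °C → -184 + 273.15 = 89.15 K.
For a reversible cycle Q_H/Q_C = T_H/T_C, so Q_H = Q_C·T_H/T_C = 1200 × 296.00/89.15 = 3984 W.

Q̇_H ≈ 3984 W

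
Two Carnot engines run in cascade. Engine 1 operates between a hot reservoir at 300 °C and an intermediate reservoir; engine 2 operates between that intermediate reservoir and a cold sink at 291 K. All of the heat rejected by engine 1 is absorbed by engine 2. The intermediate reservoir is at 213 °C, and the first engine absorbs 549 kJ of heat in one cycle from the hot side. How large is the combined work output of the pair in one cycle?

T_H = 300 °C → 300 + 273.15 = 573.15 K.
Two reversible stages in series are equivalent to a single Carnot engine between T_H and T_C, so η_total = 1 − T_C/T_H = 1 − 291.00/573.15 = 0.4923.
W_total = η_total · Q_H = 0.4923 × 549 = 270.3 kJ.

W_total ≈ 270.3 kJ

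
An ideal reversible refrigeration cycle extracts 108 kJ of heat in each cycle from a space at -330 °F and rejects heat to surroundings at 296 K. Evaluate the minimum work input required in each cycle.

W_in ≈ 336 kJ

T_C = -330 °F → (-330 − 32) × 5/9 = -201.11 °C = 72.04 K.
For a reversible refrigerator, COP_R = T_C/(T_H − T_C) = 72.04/223.96 = 0.3217.
W = Q_C/COP_R = 108/0.3217 = 336 kJ.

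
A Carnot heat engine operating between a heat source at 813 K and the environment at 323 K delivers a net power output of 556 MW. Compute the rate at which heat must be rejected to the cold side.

Since the cycle is reversible, η = 1 − T_C/T_H = 1 − 323.00/813.00 = 0.6027.
Since Q_C/Q_H = T_C/T_H and Q_H = W/η, Q_C = W·T_C/(T_H − T_C) = 556 × 323.00/490.00 = 367 MW.

Q̇_C ≈ 367 MW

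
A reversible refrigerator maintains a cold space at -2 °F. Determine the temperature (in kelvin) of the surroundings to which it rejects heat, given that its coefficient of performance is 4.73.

T_H ≈ 308.0 K

T_C = -2 °F → (-2 − 32) × 5/9 = -18.89 °C = 254.26 K.
COP_R = T_C/(T_H − T_C) ⇒ T_H = T_C·(1 + 1/COP_R) = 254.26 × (1 + 1/4.73) = 308.0 K.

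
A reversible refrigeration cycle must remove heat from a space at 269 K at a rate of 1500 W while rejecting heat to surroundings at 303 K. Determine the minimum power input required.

COP_R = T_C/(T_H − T_C) = 269.00/34.00 = 7.9118.
W = Q_C/COP_R = 1500/7.9118 = 189.6 W.

Ẇ_in ≈ 189.6 W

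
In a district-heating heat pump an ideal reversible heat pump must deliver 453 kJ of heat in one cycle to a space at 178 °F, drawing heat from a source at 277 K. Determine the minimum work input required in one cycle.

T_H = 178 °F → (178 − 32) × 5/9 = 81.11 °C = 354.26 K.
Reversible heating COP: COP_HP = T_H/(T_H − T_C) = 354.26/77.26 = 4.5852.
W = Q_H/COP_HP = 453/4.5852 = 98.8 kJ.

W_in ≈ 98.8 kJ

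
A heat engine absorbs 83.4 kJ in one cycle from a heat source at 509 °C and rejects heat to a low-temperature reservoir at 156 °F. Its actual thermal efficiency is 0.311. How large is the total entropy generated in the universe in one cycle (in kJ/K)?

ΔS_univ ≈ 0.0614 kJ/K

T_H = 509 °C → 509 + 273.15 = 782.15 K.
T_C = 156 °F → (156 − 32) × 5/9 = 68.89 °C = 342.04 K.
W = η·Q_H = 0.311 × 83.4 = 25.94 kJ, so Q_C = Q_H − W = 57.46 kJ.
Reservoir entropy changes: ΔS_H = −Q_H/T_H = −83.4/782.15 = -0.1066 kJ/K and ΔS_C = +Q_C/T_C = 57.46/342.04 = 0.1680 kJ/K.
ΔS_univ = −Q_H/T_H + Q_C/T_C = 0.0614 kJ/K (> 0, since η = 0.311 < η_Carnot = 0.563).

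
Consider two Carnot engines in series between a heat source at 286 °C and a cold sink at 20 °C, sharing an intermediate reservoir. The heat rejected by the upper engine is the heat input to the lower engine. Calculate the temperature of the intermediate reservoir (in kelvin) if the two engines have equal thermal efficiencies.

T_m ≈ 405 K

T_H = 286 °C → 286 + 273.15 = 559.15 K.
T_C = 20 °C → 20 + 273.15 = 293.15 K.
Equal efficiencies require 1 − T_m/T_H = 1 − T_C/T_m, i.e. T_m/T_H = T_C/T_m, so T_m = √(T_H·T_C) = √(559.15 × 293.15) = 405 K.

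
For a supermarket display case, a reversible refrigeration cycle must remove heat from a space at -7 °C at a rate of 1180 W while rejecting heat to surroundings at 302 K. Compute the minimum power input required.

T_C = -7 °C → -7 + 273.15 = 266.15 K.
The reversible coefficient of performance is COP_R = T_C/(T_H − T_C) = 266.15/35.85 = 7.4240.
W = Q_C/COP_R = 1180/7.4240 = 158.9 W.

Ẇ_in ≈ 158.9 W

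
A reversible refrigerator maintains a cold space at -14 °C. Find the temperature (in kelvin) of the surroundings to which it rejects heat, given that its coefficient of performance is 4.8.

T_H ≈ 313 K

T_C = -14 °C → -14 + 273.15 = 259.15 K.
COP_R = T_C/(T_H − T_C) ⇒ T_H = T_C·(1 + 1/COP_R) = 259.15 × (1 + 1/4.8) = 313 K.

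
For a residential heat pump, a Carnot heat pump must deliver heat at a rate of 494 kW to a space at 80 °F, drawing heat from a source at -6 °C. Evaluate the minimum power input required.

T_H = 80 °F → (80 − 32) × 5/9 = 26.67 °C = 299.82 K.
T_C = -6 °C → -6 + 273.15 = 267.15 K.
COP_HP = T_H/(T_H − T_C) = 299.82/32.67 = 9.1781.
W = Q_H/COP_HP = 494/9.1781 = 53.8 kW.

Ẇ_in ≈ 53.8 kW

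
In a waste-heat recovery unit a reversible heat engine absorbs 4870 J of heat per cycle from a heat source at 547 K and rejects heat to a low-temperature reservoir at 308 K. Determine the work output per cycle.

Carnot efficiency: η = 1 − T_C/T_H = 1 − 308.00/547.00 = 0.4369.
W = η·Q_H = 0.4369 × 4870 = 2130 J.

W ≈ 2130 J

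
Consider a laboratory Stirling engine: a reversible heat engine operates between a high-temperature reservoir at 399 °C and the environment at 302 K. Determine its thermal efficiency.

η ≈ 0.5507

T_H = 399 °C → 399 + 273.15 = 672.15 K.
η_rev = 1 − T_C/T_H = 1 − 302.00/672.15 = 0.5507.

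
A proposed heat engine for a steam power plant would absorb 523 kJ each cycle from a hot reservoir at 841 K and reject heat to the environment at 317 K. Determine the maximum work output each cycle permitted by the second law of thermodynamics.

W_max ≈ 325.9 kJ

The upper bound on efficiency is η_max = 1 − T_C/T_H = 1 − 317.00/841.00 = 0.6231.
W_max = η_max · Q_H = 0.6231 × 523 = 325.9 kJ.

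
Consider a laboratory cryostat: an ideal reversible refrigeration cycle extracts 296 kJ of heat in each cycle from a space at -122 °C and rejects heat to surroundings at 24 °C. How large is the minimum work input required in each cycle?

W_in ≈ 286 kJ

T_H = 24 °C → 24 + 273.15 = 297.15 K.
T_C = -122 °C → -122 + 273.15 = 151.15 K.
For a reversible refrigerator, COP_R = T_C/(T_H − T_C) = 151.15/146.00 = 1.0353.
W = Q_C/COP_R = 296/1.0353 = 286 kJ.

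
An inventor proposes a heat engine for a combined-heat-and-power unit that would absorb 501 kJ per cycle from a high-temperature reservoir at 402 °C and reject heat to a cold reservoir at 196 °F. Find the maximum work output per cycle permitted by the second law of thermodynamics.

W_max ≈ 231 kJ

T_H = 402 °C → 402 + 273.15 = 675.15 K.
T_C = 196 °F → (196 − 32) × 5/9 = 91.11 °C = 364.26 K.
The second-law ceiling is the Carnot efficiency, η_max = 1 − T_C/T_H = 1 − 364.26/675.15 = 0.4605.
W_max = η_max · Q_H = 0.4605 × 501 = 231 kJ.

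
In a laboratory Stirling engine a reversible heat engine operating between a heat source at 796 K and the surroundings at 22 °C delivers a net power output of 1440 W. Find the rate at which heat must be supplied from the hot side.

T_C = 22 °C → 22 + 273.15 = 295.15 K.
Carnot efficiency: η = 1 − T_C/T_H = 1 − 295.15/796.00 = 0.6292.
Q_H = W/η = 1440/0.6292 = 2290 W.

Q̇_H ≈ 2290 W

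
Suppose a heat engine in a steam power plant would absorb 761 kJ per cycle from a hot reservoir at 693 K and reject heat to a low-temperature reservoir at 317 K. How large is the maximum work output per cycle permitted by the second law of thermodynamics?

W_max ≈ 413 kJ

No engine can exceed the Carnot limit: η_max = 1 − T_C/T_H = 1 − 317.00/693.00 = 0.5426.
W_max = η_max · Q_H = 0.5426 × 761 = 413 kJ.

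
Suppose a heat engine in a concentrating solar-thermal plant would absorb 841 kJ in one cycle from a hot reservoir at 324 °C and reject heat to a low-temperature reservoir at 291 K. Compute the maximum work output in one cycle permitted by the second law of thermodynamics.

W_max ≈ 431.2 kJ

T_H = 324 °C → 324 + 273.15 = 597.15 K.
No engine can exceed the Carnot limit: η_max = 1 − T_C/T_H = 1 − 291.00/597.15 = 0.5127.
W_max = η_max · Q_H = 0.5127 × 841 = 431.2 kJ.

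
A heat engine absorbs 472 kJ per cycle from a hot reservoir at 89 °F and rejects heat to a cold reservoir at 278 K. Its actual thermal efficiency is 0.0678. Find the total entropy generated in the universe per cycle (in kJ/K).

T_H = 89 °F → (89 − 32) × 5/9 = 31.67 °C = 304.82 K.
W = η·Q_H = 0.0678 × 472 = 32.00 kJ, so Q_C = Q_H − W = 440.0 kJ.
Reservoir entropy changes: ΔS_H = −Q_H/T_H = −472/304.82 = -1.548 kJ/K and ΔS_C = +Q_C/T_C = 440.0/278.00 = 1.583 kJ/K.
ΔS_univ = −Q_H/T_H + Q_C/T_C = 0.0343 kJ/K (> 0, since η = 0.0678 < η_Carnot = 0.088).

ΔS_univ ≈ 0.0343 kJ/K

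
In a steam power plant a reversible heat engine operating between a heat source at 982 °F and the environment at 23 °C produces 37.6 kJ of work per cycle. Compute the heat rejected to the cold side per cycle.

Q_C ≈ 22.06 kJ

T_H = 982 °F → (982 − 32) × 5/9 = 527.78 °C = 800.93 K.
T_C = 23 °C → 23 + 273.15 = 296.15 K.
Carnot efficiency: η = 1 − T_C/T_H = 1 − 296.15/800.93 = 0.6302.
Since Q_C/Q_H = T_C/T_H and Q_H = W/η, Q_C = W·T_C/(T_H − T_C) = 37.6 × 296.15/504.78 = 22.06 kJ.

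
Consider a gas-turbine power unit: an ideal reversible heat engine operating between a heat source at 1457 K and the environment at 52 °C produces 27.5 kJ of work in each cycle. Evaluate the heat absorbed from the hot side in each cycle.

Q_H ≈ 35.40 kJ

T_C = 52 °C → 52 + 273.15 = 325.15 K.
For a reversible engine, η = 1 − T_C/T_H = 1 − 325.15/1457.00 = 0.7768.
Q_H = W/η = 27.5/0.7768 = 35.40 kJ.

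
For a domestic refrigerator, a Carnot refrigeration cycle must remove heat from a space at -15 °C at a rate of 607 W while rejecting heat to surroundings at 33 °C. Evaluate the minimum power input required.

Ẇ_in ≈ 113 W

T_H = 33 °C → 33 + 273.15 = 306.15 K.
T_C = -15 °C → -15 + 273.15 = 258.15 K.
The reversible coefficient of performance is COP_R = T_C/(T_H − T_C) = 258.15/48.00 = 5.3781.
W = Q_C/COP_R = 607/5.3781 = 113 W.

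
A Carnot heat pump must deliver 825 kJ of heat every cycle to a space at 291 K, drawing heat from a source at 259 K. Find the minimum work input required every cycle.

W_in ≈ 90.7 kJ

Reversible heating COP: COP_HP = T_H/(T_H − T_C) = 291.00/32.00 = 9.0938.
W = Q_H/COP_HP = 825/9.0938 = 90.7 kJ.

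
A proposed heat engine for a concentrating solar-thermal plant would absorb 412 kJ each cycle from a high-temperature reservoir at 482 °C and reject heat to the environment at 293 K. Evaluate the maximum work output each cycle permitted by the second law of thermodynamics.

T_H = 482 °C → 482 + 273.15 = 755.15 K.
The second-law ceiling is the Carnot efficiency, η_max = 1 − T_C/T_H = 1 − 293.00/755.15 = 0.6120.
W_max = η_max · Q_H = 0.6120 × 412 = 252.1 kJ.

W_max ≈ 252.1 kJ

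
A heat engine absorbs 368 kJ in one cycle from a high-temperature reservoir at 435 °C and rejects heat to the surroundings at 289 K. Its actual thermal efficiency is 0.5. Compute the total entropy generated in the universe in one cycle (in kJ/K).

ΔS_univ ≈ 0.117 kJ/K

T_H = 435 °C → 435 + 273.15 = 708.15 K.
W = η·Q_H = 0.5 × 368 = 184.0 kJ, so Q_C = Q_H − W = 184.0 kJ.
The hot reservoir loses entropy Q_H/T_H = 368/708.15 = 0.5197 kJ/K; the cold reservoir gains Q_C/T_C = 184.0/289.00 = 0.6367 kJ/K.
ΔS_univ = −Q_H/T_H + Q_C/T_C = 0.117 kJ/K (> 0, since η = 0.5 < η_Carnot = 0.592).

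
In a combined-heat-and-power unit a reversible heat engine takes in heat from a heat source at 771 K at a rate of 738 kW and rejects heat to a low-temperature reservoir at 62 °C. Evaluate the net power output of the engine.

T_C = 62 °C → 62 + 273.15 = 335.15 K.
The Carnot efficiency is η = 1 − T_C/T_H = 1 − 335.15/771.00 = 0.5653.
W = η·Q_H = 0.5653 × 738 = 417 kW.

Ẇ ≈ 417 kW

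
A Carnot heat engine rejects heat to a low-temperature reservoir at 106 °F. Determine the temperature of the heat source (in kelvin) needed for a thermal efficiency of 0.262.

T_H ≈ 426 K

T_C = 106 °F → (106 − 32) × 5/9 = 41.11 °C = 314.26 K.
From η = 1 − T_C/T_H, solving for T_H gives T_H = T_C/(1 − η) = 314.26/(1 − 0.262) = 426 K.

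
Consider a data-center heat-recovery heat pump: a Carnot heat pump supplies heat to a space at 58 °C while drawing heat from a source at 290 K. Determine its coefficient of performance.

T_H = 58 °C → 58 + 273.15 = 331.15 K.
Reversible heating COP: COP_HP = T_H/(T_H − T_C) = 331.15/(331.15 − 290.00) = 8.047.

COP_HP ≈ 8.047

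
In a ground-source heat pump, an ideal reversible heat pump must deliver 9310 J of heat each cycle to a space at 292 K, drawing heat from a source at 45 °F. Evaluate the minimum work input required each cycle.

T_C = 45 °F → (45 − 32) × 5/9 = 7.22 °C = 280.37 K.
COP_HP = T_H/(T_H − T_C) = 292.00/11.63 = 25.1123.
W = Q_H/COP_HP = 9310/25.1123 = 371 J.

W_in ≈ 371 J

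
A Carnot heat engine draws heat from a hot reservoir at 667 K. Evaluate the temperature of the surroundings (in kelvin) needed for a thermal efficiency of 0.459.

T_C ≈ 361 K

From η = 1 − T_C/T_H, T_C = T_H·(1 − η) = 667.00 × (1 − 0.459) = 361 K.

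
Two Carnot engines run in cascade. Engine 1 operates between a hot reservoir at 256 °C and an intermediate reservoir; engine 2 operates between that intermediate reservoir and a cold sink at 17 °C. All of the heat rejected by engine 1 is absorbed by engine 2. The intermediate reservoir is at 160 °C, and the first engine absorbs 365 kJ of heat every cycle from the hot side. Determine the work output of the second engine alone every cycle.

T_H = 256 °C → 256 + 273.15 = 529.15 K.
T_C = 17 °C → 17 + 273.15 = 290.15 K.
T_m = 160 °C → 160 + 273.15 = 433.15 K.
Heat entering the second stage: Q_m = Q_H·(T_m/T_H) = 365 × 433.15/529.15 = 299 kJ.
Second-stage efficiency η₂ = 1 − T_C/T_m = 1 − 290.15/433.15 = 0.3301, so W₂ = η₂·Q_m = 98.6 kJ.

W₂ ≈ 98.6 kJ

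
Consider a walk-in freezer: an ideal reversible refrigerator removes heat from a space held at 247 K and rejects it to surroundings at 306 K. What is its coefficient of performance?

For a reversible refrigerator, COP_R = T_C/(T_H − T_C) = 247.00/(306.00 − 247.00) = 4.186.

COP_R ≈ 4.186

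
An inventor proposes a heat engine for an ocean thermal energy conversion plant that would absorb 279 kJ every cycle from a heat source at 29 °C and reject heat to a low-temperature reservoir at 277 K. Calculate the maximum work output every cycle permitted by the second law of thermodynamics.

T_H = 29 °C → 29 + 273.15 = 302.15 K.
The second-law ceiling is the Carnot efficiency, η_max = 1 − T_C/T_H = 1 − 277.00/302.15 = 0.0832.
W_max = η_max · Q_H = 0.0832 × 279 = 23.2 kJ.

W_max ≈ 23.2 kJ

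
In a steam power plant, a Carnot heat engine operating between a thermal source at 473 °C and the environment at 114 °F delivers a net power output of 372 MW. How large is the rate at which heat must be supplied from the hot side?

Q̇_H ≈ 649.4 MW

T_H = 473 °C → 473 + 273.15 = 746.15 K.
T_C = 114 °F → (114 − 32) × 5/9 = 45.56 °C = 318.71 K.
Carnot efficiency: η = 1 − T_C/T_H = 1 − 318.71/746.15 = 0.5729.
Q_H = W/η = 372/0.5729 = 649.4 MW.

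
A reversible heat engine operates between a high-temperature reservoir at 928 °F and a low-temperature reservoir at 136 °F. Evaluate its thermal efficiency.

T_H = 928 °F → (928 − 32) × 5/9 = 497.78 °C = 770.93 K.
T_C = 136 °F → (136 − 32) × 5/9 = 57.78 °C = 330.93 K.
Carnot efficiency: η = 1 − T_C/T_H = 1 − 330.93/770.93 = 0.571.

η ≈ 0.571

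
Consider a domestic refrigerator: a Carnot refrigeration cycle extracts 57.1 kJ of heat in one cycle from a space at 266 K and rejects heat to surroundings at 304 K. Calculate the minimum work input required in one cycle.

W_in ≈ 8.16 kJ

The reversible coefficient of performance is COP_R = T_C/(T_H − T_C) = 266.00/38.00 = 7.0000.
W = Q_C/COP_R = 57.1/7.0000 = 8.16 kJ.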